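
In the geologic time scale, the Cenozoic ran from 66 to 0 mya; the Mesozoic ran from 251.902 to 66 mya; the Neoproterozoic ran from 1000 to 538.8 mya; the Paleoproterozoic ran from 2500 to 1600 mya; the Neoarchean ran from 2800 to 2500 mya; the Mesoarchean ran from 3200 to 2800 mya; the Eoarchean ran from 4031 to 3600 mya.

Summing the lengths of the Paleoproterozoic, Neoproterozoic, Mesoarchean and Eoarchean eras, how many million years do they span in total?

Each duration: Paleoproterozoic = 900; Neoproterozoic = 461.2; Mesoarchean = 400; Eoarchean = 431.
Sum: 900 + 461.2 + 400 + 431 = 2192.2 Myr.

2192.2 million years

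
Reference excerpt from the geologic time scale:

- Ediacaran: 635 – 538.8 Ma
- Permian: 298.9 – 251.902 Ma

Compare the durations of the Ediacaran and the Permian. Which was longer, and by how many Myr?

Ediacaran: 635 − 538.8 = 96.2 Myr.
Permian: 298.9 − 251.902 = 46.998 Myr.
Difference: 96.2 − 46.998 = 49.202 Myr, so the Ediacaran was longer.

Ediacaran, by 49.202 million years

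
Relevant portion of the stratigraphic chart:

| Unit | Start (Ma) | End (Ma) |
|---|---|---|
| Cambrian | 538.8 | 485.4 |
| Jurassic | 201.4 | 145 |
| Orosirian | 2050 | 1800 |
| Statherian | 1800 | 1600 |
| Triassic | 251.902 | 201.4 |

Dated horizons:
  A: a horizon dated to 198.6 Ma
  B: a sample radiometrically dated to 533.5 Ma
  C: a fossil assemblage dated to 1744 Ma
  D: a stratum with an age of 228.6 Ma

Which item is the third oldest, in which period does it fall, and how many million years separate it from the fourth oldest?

Larger Ma means older, so oldest first: C 1744 > B 533.5 > D 228.6 > A 198.6.
Counting 3 along gives D (228.6 Ma); the excerpt puts that inside the Triassic, 251.902–201.4 Ma.
Next in line is A (198.6 Ma), and 228.6 − 198.6 = 30 Myr.

D, in the Triassic; 30 million years to A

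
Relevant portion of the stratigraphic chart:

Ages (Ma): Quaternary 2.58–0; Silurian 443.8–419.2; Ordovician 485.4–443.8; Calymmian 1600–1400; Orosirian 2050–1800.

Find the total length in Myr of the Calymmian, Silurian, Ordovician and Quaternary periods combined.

Duration is start − end for each: (1600 − 1400) + (443.8 − 419.2) + (485.4 − 443.8) + (2.58 − 0).
That is 200 + 24.6 + 41.6 + 2.58, which totals 268.78 million years.

268.78 million years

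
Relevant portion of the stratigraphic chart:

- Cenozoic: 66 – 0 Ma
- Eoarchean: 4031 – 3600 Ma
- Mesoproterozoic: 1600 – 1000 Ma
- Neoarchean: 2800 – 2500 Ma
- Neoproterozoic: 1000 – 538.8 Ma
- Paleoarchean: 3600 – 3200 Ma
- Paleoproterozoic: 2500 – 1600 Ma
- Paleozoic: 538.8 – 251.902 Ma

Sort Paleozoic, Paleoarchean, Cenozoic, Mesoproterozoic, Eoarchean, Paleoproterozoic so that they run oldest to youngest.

Read off each span (Ma): Paleozoic 538.8–251.902; Paleoarchean 3600–3200; Cenozoic 66–0; Mesoproterozoic 1600–1000; Eoarchean 4031–3600; Paleoproterozoic 2500–1600.
Larger Ma is older, so oldest→youngest is Eoarchean, Paleoarchean, Paleoproterozoic, Mesoproterozoic, Paleozoic, Cenozoic.

Eoarchean, then Paleoarchean, then Paleoproterozoic, then Mesoproterozoic, then Paleozoic, then Cenozoic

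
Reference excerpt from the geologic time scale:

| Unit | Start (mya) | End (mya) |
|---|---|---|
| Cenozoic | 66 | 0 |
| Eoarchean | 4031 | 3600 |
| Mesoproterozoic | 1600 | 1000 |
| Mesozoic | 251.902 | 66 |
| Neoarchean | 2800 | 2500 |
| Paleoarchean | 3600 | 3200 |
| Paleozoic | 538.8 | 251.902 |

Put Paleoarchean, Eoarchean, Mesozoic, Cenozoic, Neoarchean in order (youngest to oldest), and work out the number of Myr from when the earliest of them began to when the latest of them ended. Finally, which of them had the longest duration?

Start ages (Ma): Eoarchean 4031, Paleoarchean 3600, Neoarchean 2800, Mesozoic 251.902, Cenozoic 66.
Ordered youngest to oldest: Cenozoic, Mesozoic, Neoarchean, Paleoarchean, Eoarchean.
Span = 4031 − 0 = 4031 Myr.
Durations: Cenozoic 66, Neoarchean 300, Paleoarchean 400, Eoarchean 431, Mesozoic 185.902 → longest is Eoarchean (431 Myr).

Cenozoic, Mesozoic, Neoarchean, Paleoarchean, Eoarchean; total span 4031 Myr; longest is Eoarchean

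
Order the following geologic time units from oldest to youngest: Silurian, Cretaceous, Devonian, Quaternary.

Silurian, then Devonian, then Cretaceous, then Quaternary

Era membership (oldest first within each) — Paleozoic: Silurian, Devonian; Mesozoic: Cretaceous; Cenozoic: Quaternary. Paleozoic precedes Mesozoic, which precedes Cenozoic. Concatenating the groups in that era order gives oldest to youngest directly.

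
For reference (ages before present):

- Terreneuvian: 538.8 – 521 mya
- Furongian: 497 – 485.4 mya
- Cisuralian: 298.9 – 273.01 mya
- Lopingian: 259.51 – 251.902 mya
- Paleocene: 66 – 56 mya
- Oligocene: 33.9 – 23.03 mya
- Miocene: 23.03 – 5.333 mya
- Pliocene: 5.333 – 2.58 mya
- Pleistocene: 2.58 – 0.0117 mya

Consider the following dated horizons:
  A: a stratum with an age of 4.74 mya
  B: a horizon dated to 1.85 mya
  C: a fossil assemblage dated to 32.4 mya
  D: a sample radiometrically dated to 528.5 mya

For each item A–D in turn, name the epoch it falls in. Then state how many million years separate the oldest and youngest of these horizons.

Match each age against the start–end ranges in the excerpt: A = 4.74 Ma → Pliocene (5.333–2.58); B = 1.85 Ma → Pleistocene (2.58–0.0117); C = 32.4 Ma → Oligocene (33.9–23.03); D = 528.5 Ma → Terreneuvian (538.8–521).
The largest age is 528.5 Ma and the smallest is 1.85 Ma; their difference is 526.65 Myr.

A — Pliocene; B — Pleistocene; C — Oligocene; D — Terreneuvian; span 526.65 million years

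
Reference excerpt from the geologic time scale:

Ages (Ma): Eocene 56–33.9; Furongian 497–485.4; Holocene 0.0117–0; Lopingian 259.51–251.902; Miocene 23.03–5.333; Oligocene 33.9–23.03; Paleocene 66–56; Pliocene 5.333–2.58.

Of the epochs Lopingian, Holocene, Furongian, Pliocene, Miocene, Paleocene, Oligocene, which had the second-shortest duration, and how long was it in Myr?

Pliocene, 2.753 million years

Durations: Lopingian 7.608; Holocene 0.0117; Furongian 11.6; Pliocene 2.753; Miocene 17.697; Paleocene 10; Oligocene 10.87 Myr.
Sorted shortest-first: Holocene (0.0117), Pliocene (2.753), Lopingian (7.608), Paleocene (10), Oligocene (10.87), Furongian (11.6), Miocene (17.697).
The second shortest is Pliocene at 2.753 Myr.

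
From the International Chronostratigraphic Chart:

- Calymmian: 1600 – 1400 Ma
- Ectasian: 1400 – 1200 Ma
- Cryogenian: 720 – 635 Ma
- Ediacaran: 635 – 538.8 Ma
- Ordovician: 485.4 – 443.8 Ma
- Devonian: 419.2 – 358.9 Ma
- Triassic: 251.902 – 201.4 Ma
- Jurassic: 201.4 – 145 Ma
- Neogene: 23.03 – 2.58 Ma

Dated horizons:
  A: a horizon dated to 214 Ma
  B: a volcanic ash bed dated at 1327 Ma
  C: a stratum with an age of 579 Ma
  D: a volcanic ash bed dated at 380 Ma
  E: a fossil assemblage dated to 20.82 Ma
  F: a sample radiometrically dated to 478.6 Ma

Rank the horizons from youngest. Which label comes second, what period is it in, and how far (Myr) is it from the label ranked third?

A, in the Triassic; 166 million years to D

Sorted youngest-first by Ma: E (20.82), A (214), D (380), F (478.6), C (579), B (1327).
The second youngest is A at 214 Ma, which lies in 251.902–201.4 Ma: the Triassic.
The third youngest is D at 380 Ma; separation = |214 − 380| = 166 Myr.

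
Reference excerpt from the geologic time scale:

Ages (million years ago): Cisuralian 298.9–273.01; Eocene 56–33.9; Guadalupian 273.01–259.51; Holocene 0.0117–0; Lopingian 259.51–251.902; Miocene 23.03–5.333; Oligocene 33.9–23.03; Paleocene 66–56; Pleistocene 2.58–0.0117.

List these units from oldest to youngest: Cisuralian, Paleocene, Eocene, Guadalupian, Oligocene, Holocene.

Sorting by start age (descending Ma, since larger Ma = older): Cisuralian start 298.9, Guadalupian start 273.01, Paleocene start 66, Eocene start 56, Oligocene start 33.9, Holocene start 0.0117.

Cisuralian, Guadalupian, Paleocene, Eocene, Oligocene, Holocene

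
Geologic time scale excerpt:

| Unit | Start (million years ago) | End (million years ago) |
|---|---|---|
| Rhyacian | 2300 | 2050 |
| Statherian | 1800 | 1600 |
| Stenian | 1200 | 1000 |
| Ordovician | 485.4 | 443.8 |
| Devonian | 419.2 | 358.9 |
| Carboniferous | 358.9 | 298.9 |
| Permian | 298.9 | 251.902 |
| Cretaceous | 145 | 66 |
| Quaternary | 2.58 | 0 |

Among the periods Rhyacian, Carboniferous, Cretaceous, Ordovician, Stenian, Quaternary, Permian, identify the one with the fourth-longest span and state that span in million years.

Carboniferous, 60 million years

Start − end for each: Rhyacian 2300 − 2050 = 250; Carboniferous 358.9 − 298.9 = 60; Cretaceous 145 − 66 = 79; Ordovician 485.4 − 443.8 = 41.6; Stenian 1200 − 1000 = 200; Quaternary 2.58 − 0 = 2.58; Permian 298.9 − 251.902 = 46.998.
Ranking these from longest: Rhyacian > Stenian > Cretaceous > Carboniferous > Permian > Ordovician > Quaternary.
Position 4 in that ranking is Carboniferous, which lasted 60 Myr.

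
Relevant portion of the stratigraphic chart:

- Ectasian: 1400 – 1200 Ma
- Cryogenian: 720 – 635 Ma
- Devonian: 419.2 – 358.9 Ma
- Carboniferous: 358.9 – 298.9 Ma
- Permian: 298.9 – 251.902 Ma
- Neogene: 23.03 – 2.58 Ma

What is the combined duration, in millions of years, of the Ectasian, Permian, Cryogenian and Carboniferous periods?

391.998 million years

Each duration: Ectasian = 200; Permian = 46.998; Cryogenian = 85; Carboniferous = 60.
Sum: 200 + 46.998 + 85 + 60 = 391.998 Myr.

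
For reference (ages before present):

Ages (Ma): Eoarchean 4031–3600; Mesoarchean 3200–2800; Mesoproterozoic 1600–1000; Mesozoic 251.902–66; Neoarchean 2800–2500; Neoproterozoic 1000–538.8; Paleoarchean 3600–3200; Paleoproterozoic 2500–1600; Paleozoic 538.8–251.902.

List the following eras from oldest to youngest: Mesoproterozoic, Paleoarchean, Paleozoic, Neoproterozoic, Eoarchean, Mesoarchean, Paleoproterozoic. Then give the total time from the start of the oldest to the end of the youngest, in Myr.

Start ages (Ma): Eoarchean 4031, Paleoarchean 3600, Mesoarchean 3200, Paleoproterozoic 2500, Mesoproterozoic 1600, Neoproterozoic 1000, Paleozoic 538.8.
Ordered oldest to youngest: Eoarchean, Paleoarchean, Mesoarchean, Paleoproterozoic, Mesoproterozoic, Neoproterozoic, Paleozoic.
Span = 4031 − 251.902 = 3779.098 Myr.

Eoarchean → Paleoarchean → Mesoarchean → Paleoproterozoic → Mesoproterozoic → Neoproterozoic → Paleozoic; total span 3779.098 Myr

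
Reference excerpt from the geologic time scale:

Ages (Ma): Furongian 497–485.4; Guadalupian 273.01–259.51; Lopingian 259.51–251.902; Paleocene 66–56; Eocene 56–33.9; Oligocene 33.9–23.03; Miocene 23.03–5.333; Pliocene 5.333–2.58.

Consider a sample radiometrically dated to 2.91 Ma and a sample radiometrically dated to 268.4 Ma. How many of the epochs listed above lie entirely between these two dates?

5

The older date is 268.4 Ma and the younger is 2.91 Ma.
Epochs with start < 268.4 and end > 2.91 Ma: Lopingian (259.51–251.902), Paleocene (66–56), Eocene (56–33.9), Oligocene (33.9–23.03), Miocene (23.03–5.333).
That is 5 complete epochs.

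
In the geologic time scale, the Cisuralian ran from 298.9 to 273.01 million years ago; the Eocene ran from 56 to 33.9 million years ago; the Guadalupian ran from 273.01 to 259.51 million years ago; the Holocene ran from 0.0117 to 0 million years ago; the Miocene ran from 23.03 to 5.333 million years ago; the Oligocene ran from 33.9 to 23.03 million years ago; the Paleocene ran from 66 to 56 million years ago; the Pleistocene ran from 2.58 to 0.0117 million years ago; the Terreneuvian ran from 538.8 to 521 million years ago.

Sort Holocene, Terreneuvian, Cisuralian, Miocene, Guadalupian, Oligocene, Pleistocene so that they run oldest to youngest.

The oldest of these is Terreneuvian (starts 538.8 Ma) and the youngest is Holocene (ends 0 Ma).
In between, by decreasing start age: Cisuralian (298.9), Guadalupian (273.01), Oligocene (33.9), Miocene (23.03), Pleistocene (2.58).

Terreneuvian, then Cisuralian, then Guadalupian, then Oligocene, then Miocene, then Pleistocene, then Holocene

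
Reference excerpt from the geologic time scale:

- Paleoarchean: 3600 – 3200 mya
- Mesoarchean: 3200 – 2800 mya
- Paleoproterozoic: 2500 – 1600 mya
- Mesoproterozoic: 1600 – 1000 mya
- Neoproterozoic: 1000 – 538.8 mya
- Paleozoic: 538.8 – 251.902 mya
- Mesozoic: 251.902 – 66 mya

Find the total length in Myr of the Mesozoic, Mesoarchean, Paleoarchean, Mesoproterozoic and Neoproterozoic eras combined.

2047.102 million years

Each duration: Mesozoic = 185.902; Mesoarchean = 400; Paleoarchean = 400; Mesoproterozoic = 600; Neoproterozoic = 461.2.
Sum: 185.902 + 400 + 400 + 600 + 461.2 = 2047.102 Myr.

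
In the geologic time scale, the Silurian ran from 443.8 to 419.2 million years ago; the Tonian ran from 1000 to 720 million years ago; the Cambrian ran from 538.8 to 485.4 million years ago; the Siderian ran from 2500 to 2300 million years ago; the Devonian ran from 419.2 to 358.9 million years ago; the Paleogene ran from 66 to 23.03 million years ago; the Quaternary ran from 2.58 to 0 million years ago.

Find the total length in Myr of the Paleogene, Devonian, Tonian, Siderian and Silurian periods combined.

607.87 million years

Each duration: Paleogene = 42.97; Devonian = 60.3; Tonian = 280; Siderian = 200; Silurian = 24.6.
Sum: 42.97 + 60.3 + 280 + 200 + 24.6 = 607.87 Myr.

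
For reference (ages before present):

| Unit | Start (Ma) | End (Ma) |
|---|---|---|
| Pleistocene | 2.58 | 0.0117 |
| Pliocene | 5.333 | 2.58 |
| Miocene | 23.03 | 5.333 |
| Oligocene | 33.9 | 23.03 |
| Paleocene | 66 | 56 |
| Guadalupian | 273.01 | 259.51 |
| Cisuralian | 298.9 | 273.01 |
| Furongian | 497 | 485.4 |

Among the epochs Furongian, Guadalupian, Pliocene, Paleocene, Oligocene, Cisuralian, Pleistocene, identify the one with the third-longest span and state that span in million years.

Furongian, 11.6 million years

Start − end for each: Furongian 497 − 485.4 = 11.6; Guadalupian 273.01 − 259.51 = 13.5; Pliocene 5.333 − 2.58 = 2.753; Paleocene 66 − 56 = 10; Oligocene 33.9 − 23.03 = 10.87; Cisuralian 298.9 − 273.01 = 25.89; Pleistocene 2.58 − 0.0117 = 2.5683.
Ranking these from longest: Cisuralian > Guadalupian > Furongian > Oligocene > Paleocene > Pliocene > Pleistocene.
Position 3 in that ranking is Furongian, which lasted 11.6 Myr.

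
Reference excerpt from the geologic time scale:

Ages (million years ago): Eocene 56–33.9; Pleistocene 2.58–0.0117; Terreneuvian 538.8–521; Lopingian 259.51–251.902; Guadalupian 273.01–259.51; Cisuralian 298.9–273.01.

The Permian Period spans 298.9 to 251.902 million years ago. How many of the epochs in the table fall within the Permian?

3

Epochs inside 298.9–251.902 Ma: Cisuralian, Guadalupian, Lopingian — 3 in total.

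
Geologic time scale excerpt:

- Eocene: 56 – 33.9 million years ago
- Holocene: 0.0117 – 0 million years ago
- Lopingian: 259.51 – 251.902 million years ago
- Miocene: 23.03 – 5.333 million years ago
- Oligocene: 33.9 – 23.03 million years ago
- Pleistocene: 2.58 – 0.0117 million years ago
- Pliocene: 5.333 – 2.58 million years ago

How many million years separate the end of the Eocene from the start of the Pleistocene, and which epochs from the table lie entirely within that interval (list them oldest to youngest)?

The Eocene closes at 33.9 Ma and the Pleistocene opens at 2.58 Ma, so the interval is 33.9 − 2.58 = 31.32 Myr.
An epoch fits inside if it starts at or after 33.9 Ma and ends at or before 2.58 Ma; oldest first that gives Oligocene, Miocene, Pliocene.

31.32 million years; Oligocene, Miocene, Pliocene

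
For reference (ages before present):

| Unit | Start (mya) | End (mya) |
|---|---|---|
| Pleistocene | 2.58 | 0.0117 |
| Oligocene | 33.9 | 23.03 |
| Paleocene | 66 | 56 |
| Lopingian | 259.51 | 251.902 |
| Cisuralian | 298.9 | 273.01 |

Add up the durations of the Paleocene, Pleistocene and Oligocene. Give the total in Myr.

23.4383 million years

Duration is start − end for each: (66 − 56) + (2.58 − 0.0117) + (33.9 − 23.03).
That is 10 + 2.5683 + 10.87, which totals 23.4383 million years.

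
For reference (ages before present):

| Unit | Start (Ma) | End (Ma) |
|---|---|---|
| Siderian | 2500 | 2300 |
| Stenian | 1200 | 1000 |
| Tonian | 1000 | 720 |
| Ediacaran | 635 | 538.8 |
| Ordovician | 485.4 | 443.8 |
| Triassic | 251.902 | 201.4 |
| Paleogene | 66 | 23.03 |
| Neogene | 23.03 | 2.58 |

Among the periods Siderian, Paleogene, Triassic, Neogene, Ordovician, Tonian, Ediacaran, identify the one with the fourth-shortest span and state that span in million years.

Start − end for each: Siderian 2500 − 2300 = 200; Paleogene 66 − 23.03 = 42.97; Triassic 251.902 − 201.4 = 50.502; Neogene 23.03 − 2.58 = 20.45; Ordovician 485.4 − 443.8 = 41.6; Tonian 1000 − 720 = 280; Ediacaran 635 − 538.8 = 96.2.
Ranking these from shortest: Neogene < Ordovician < Paleogene < Triassic < Ediacaran < Siderian < Tonian.
Position 4 in that ranking is Triassic, which lasted 50.502 Myr.

Triassic, 50.502 million years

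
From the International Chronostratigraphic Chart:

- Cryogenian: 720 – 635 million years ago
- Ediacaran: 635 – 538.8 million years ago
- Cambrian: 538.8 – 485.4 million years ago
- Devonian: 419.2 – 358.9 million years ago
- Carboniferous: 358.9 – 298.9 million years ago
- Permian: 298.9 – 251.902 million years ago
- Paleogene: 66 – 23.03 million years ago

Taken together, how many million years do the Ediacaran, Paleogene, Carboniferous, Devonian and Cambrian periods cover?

Duration is start − end for each: (635 − 538.8) + (66 − 23.03) + (358.9 − 298.9) + (419.2 − 358.9) + (538.8 − 485.4).
That is 96.2 + 42.97 + 60 + 60.3 + 53.4, which totals 312.87 million years.

312.87 million years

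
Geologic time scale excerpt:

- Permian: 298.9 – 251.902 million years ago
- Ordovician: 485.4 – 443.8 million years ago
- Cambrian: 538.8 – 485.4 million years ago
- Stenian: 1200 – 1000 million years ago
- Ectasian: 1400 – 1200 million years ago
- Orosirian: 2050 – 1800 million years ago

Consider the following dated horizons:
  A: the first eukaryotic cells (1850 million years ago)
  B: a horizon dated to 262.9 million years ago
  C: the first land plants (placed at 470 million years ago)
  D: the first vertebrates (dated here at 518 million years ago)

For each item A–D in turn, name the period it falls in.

Match each age against the start–end ranges in the excerpt: A = 1850 Ma → Orosirian (2050–1800); B = 262.9 Ma → Permian (298.9–251.902); C = 470 Ma → Ordovician (485.4–443.8); D = 518 Ma → Cambrian (538.8–485.4).

A — Orosirian; B — Permian; C — Ordovician; D — Cambrian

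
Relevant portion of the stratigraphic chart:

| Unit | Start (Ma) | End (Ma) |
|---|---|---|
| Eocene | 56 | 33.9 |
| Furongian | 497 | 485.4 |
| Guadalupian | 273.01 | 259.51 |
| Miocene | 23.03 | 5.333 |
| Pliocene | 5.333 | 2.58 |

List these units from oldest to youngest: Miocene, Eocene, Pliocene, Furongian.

Furongian, Eocene, Miocene, Pliocene

Read off each span (Ma): Miocene 23.03–5.333; Eocene 56–33.9; Pliocene 5.333–2.58; Furongian 497–485.4.
Larger Ma is older, so oldest→youngest is Furongian, Eocene, Miocene, Pliocene.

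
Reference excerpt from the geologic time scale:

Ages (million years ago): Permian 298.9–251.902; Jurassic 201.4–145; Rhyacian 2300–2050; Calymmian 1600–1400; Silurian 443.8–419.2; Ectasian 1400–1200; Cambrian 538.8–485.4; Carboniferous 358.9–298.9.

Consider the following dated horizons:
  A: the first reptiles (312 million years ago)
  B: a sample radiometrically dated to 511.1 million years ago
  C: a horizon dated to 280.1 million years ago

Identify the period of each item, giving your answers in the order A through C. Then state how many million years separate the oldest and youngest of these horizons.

Match each age against the start–end ranges in the excerpt: A = 312 Ma → Carboniferous (358.9–298.9); B = 511.1 Ma → Cambrian (538.8–485.4); C = 280.1 Ma → Permian (298.9–251.902).
The largest age is 511.1 Ma and the smallest is 280.1 Ma; their difference is 231 Myr.

A — Carboniferous; B — Cambrian; C — Permian; span 231 million years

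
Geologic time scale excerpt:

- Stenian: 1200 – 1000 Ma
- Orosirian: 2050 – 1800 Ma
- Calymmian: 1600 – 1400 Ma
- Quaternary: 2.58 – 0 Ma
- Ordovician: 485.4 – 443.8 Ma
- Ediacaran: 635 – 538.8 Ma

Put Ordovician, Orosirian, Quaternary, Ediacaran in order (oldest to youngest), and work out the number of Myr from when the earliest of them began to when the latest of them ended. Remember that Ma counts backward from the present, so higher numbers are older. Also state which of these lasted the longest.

Orosirian → Ediacaran → Ordovician → Quaternary; total span 2050 Myr; longest is Orosirian

From the excerpt: Ordovician 485.4–443.8; Orosirian 2050–1800; Quaternary 2.58–0; Ediacaran 635–538.8 (Ma).
Larger Ma is earlier, so the oldest is Orosirian and the youngest is Quaternary; oldest to youngest: Orosirian, Ediacaran, Ordovician, Quaternary.
Oldest start 2050 minus youngest end 0 gives 2050 Myr overall.
Individual lengths (start − end): Quaternary 2.58; Orosirian 250; Ordovician 41.6; Ediacaran 96.2. The largest is Orosirian at 250 Myr.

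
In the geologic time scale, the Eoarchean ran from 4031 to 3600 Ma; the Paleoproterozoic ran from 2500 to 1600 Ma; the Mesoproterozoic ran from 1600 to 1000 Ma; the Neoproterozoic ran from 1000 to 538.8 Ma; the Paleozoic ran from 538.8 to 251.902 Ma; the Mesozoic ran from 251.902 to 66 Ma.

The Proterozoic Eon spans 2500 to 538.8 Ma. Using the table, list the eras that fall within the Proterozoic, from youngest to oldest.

Eras with both bounds inside 2500–538.8 Ma: Neoproterozoic (1000–538.8), Mesoproterozoic (1600–1000), Paleoproterozoic (2500–1600).

Neoproterozoic, Mesoproterozoic, Paleoproterozoic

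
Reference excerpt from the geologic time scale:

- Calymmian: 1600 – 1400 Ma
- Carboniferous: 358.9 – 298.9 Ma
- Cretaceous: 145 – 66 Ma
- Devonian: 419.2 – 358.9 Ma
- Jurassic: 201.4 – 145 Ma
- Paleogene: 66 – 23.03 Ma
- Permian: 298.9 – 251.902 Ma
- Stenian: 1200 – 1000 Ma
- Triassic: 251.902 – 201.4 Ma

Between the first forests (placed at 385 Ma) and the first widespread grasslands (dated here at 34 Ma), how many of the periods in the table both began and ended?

5

385 Ma sits inside the Devonian (419.2–358.9) and 34 Ma inside the Paleogene (66–23.03); neither of those is wholly between the two dates.
The listed periods lying completely between them are Carboniferous, Permian, Triassic, Jurassic, Cretaceous — 5 in all.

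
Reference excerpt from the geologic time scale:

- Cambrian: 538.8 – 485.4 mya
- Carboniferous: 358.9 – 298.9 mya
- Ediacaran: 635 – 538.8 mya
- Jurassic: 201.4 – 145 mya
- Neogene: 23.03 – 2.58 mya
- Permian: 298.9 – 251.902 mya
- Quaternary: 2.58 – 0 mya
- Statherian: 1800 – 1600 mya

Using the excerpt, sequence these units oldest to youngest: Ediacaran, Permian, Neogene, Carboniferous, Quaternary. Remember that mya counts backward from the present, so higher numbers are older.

Read off each span (Ma): Ediacaran 635–538.8; Permian 298.9–251.902; Neogene 23.03–2.58; Carboniferous 358.9–298.9; Quaternary 2.58–0.
Larger Ma is older, so oldest→youngest is Ediacaran, Carboniferous, Permian, Neogene, Quaternary.

Ediacaran, Carboniferous, Permian, Neogene, Quaternary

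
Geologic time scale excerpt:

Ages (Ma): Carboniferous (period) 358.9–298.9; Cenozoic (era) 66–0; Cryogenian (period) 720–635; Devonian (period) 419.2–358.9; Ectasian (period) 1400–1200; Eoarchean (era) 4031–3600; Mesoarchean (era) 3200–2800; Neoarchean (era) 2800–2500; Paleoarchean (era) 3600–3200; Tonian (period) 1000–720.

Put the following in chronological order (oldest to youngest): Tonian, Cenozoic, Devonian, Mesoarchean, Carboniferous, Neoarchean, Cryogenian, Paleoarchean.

Paleoarchean, Mesoarchean, Neoarchean, Tonian, Cryogenian, Devonian, Carboniferous, Cenozoic

Read off each span (Ma): Tonian 1000–720; Cenozoic 66–0; Devonian 419.2–358.9; Mesoarchean 3200–2800; Carboniferous 358.9–298.9; Neoarchean 2800–2500; Cryogenian 720–635; Paleoarchean 3600–3200.
Larger Ma is older, so oldest→youngest is Paleoarchean, Mesoarchean, Neoarchean, Tonian, Cryogenian, Devonian, Carboniferous, Cenozoic.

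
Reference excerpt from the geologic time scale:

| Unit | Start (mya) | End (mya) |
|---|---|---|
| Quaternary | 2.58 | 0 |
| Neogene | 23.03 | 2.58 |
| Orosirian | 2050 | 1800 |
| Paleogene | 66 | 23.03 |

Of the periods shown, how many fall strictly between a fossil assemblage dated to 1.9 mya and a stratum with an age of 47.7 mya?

1

The older date is 47.7 Ma and the younger is 1.9 Ma.
Periods with start < 47.7 and end > 1.9 Ma: Neogene (23.03–2.58).
That is 1 complete period.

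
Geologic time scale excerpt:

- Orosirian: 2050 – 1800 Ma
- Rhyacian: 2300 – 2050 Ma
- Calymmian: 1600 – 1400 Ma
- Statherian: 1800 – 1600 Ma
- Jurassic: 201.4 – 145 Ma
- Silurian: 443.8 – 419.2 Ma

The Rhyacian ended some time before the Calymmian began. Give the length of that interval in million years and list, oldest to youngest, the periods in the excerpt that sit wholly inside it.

The Rhyacian closes at 2050 Ma and the Calymmian opens at 1600 Ma, so the interval is 2050 − 1600 = 450 Myr.
A period fits inside if it starts at or after 2050 Ma and ends at or before 1600 Ma; oldest first that gives Orosirian, Statherian.

450 million years; Orosirian, Statherian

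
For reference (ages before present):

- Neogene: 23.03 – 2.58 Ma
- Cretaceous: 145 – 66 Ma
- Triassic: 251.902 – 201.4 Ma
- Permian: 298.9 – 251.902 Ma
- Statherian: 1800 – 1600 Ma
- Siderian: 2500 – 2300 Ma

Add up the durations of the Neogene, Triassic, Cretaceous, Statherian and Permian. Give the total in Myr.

396.95 million years

Each duration: Neogene = 20.45; Triassic = 50.502; Cretaceous = 79; Statherian = 200; Permian = 46.998.
Sum: 20.45 + 50.502 + 79 + 200 + 46.998 = 396.95 Myr.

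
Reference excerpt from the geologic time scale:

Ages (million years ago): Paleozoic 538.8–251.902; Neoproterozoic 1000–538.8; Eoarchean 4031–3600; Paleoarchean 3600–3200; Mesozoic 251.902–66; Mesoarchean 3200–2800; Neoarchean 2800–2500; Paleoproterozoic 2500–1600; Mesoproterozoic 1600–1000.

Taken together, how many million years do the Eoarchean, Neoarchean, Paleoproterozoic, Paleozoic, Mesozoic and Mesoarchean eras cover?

2503.8 million years

Each duration: Eoarchean = 431; Neoarchean = 300; Paleoproterozoic = 900; Paleozoic = 286.898; Mesozoic = 185.902; Mesoarchean = 400.
Sum: 431 + 300 + 900 + 286.898 + 185.902 + 400 = 2503.8 Myr.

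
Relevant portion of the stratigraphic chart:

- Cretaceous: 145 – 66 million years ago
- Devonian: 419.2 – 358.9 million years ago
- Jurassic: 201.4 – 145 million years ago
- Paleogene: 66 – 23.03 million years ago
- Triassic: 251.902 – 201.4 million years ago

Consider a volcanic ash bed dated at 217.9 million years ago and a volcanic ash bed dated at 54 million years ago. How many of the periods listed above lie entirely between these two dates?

The older date is 217.9 Ma and the younger is 54 Ma.
Periods with start < 217.9 and end > 54 Ma: Jurassic (201.4–145), Cretaceous (145–66).
That is 2 complete periods.

2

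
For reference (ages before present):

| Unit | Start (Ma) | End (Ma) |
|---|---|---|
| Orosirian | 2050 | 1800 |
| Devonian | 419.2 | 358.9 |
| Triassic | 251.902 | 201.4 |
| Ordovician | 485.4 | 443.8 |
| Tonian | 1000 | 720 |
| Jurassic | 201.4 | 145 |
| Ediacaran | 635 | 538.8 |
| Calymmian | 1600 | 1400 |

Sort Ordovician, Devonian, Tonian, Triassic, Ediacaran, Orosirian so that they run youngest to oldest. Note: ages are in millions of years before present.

Triassic, Devonian, Ordovician, Ediacaran, Tonian, Orosirian

Read off each span (Ma): Ordovician 485.4–443.8; Devonian 419.2–358.9; Tonian 1000–720; Triassic 251.902–201.4; Ediacaran 635–538.8; Orosirian 2050–1800.
Larger Ma is older, so oldest→youngest is Orosirian, Tonian, Ediacaran, Ordovician, Devonian, Triassic; reverse it for youngest→oldest.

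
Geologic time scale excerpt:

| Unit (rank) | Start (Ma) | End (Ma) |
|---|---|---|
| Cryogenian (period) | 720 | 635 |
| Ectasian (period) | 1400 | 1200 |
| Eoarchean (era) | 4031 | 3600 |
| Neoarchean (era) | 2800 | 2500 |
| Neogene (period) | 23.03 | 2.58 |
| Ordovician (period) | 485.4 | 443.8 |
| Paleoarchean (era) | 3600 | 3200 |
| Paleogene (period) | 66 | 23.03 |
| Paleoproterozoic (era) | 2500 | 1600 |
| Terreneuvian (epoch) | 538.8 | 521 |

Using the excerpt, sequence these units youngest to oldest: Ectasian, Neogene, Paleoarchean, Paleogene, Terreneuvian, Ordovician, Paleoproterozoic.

Sorting by start age (ascending Ma, since larger Ma = older): Neogene start 23.03, Paleogene start 66, Ordovician start 485.4, Terreneuvian start 538.8, Ectasian start 1400, Paleoproterozoic start 2500, Paleoarchean start 3600.

Neogene, then Paleogene, then Ordovician, then Terreneuvian, then Ectasian, then Paleoproterozoic, then Paleoarchean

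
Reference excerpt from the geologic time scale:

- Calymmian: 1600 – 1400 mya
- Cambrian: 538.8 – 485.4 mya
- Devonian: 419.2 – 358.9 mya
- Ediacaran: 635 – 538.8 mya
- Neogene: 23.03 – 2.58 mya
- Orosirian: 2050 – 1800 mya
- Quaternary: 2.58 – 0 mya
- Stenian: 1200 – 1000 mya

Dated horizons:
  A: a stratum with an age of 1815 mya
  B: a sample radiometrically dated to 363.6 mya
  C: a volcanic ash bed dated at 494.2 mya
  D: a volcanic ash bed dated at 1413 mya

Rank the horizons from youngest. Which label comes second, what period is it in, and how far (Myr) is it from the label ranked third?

C, in the Cambrian; 918.8 million years to D

Smaller Ma means younger, so youngest first: B 363.6 < C 494.2 < D 1413 < A 1815.
Counting 2 along gives C (494.2 Ma); the excerpt puts that inside the Cambrian, 538.8–485.4 Ma.
Next in line is D (1413 Ma), and 1413 − 494.2 = 918.8 Myr.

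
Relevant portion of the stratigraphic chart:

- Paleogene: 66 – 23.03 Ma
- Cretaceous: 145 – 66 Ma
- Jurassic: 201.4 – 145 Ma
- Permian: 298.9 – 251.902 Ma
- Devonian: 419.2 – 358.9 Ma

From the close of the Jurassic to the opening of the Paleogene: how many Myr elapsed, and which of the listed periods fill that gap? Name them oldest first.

The Jurassic closes at 145 Ma and the Paleogene opens at 66 Ma, so the interval is 145 − 66 = 79 Myr.
A period fits inside if it starts at or after 145 Ma and ends at or before 66 Ma; oldest first that gives Cretaceous.

79 million years; Cretaceous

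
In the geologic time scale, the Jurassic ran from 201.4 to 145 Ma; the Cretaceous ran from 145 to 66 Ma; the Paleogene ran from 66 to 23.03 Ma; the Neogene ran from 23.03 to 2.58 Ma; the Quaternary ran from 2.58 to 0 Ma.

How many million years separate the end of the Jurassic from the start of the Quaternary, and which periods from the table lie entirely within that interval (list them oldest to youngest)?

End of Jurassic = 145 Ma; start of Quaternary = 2.58 Ma.
Gap = 145 − 2.58 = 142.42 Myr.
Periods wholly inside 145–2.58 Ma: Cretaceous (145–66), Paleogene (66–23.03), Neogene (23.03–2.58).

142.42 million years; Cretaceous, Paleogene, Neogene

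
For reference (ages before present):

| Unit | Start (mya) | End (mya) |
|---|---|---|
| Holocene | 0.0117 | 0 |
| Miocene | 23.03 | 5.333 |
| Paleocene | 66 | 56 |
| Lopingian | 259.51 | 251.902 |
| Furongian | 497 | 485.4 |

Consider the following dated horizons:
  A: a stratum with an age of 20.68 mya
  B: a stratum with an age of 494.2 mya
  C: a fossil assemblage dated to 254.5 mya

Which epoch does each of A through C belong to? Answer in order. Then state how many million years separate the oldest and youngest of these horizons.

A: 20.68 Ma lies in 23.03–5.333 Ma, so Miocene.
B: 494.2 Ma lies in 497–485.4 Ma, so Furongian.
C: 254.5 Ma lies in 259.51–251.902 Ma, so Lopingian.
Oldest = 494.2 Ma, youngest = 20.68 Ma → span 473.52 Myr.

A — Miocene; B — Furongian; C — Lopingian; span 473.52 million years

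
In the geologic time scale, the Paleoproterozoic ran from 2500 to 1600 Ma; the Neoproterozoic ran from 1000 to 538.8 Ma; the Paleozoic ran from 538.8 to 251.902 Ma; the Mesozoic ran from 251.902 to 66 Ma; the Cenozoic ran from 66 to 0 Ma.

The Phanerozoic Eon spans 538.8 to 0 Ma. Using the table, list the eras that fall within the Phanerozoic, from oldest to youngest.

Eras with both bounds inside 538.8–0 Ma: Paleozoic (538.8–251.902), Mesozoic (251.902–66), Cenozoic (66–0).

Paleozoic, Mesozoic, Cenozoic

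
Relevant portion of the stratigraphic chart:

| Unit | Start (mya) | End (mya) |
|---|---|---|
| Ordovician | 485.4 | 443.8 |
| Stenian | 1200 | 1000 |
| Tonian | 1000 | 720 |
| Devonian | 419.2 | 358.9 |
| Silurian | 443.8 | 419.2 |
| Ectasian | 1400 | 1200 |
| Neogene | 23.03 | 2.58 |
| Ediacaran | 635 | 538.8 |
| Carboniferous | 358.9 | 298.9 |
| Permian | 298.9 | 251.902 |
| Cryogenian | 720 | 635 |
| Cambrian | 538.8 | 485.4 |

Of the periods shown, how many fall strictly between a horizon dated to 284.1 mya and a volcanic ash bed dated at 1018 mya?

8

The older date is 1018 Ma and the younger is 284.1 Ma.
Periods with start < 1018 and end > 284.1 Ma: Tonian (1000–720), Cryogenian (720–635), Ediacaran (635–538.8), Cambrian (538.8–485.4), Ordovician (485.4–443.8), Silurian (443.8–419.2), Devonian (419.2–358.9), Carboniferous (358.9–298.9).
That is 8 complete periods.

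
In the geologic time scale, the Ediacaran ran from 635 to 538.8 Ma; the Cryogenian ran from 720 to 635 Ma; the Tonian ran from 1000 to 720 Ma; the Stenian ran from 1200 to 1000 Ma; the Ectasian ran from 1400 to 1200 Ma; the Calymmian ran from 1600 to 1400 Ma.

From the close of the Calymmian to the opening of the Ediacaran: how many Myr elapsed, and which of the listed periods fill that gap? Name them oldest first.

765 million years; Ectasian, Stenian, Tonian, Cryogenian

End of Calymmian = 1400 Ma; start of Ediacaran = 635 Ma.
Gap = 1400 − 635 = 765 Myr.
Periods wholly inside 1400–635 Ma: Ectasian (1400–1200), Stenian (1200–1000), Tonian (1000–720), Cryogenian (720–635).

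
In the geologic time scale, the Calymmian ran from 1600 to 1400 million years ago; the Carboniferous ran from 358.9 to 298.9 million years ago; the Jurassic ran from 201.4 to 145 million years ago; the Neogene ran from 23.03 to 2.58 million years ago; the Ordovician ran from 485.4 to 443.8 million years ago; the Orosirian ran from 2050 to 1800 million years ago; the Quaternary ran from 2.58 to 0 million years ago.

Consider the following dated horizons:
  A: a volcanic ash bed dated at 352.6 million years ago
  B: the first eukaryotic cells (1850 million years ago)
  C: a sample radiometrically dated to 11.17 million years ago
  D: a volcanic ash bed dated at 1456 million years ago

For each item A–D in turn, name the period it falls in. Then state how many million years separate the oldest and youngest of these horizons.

A — Carboniferous; B — Orosirian; C — Neogene; D — Calymmian; span 1838.83 million years

Match each age against the start–end ranges in the excerpt: A = 352.6 Ma → Carboniferous (358.9–298.9); B = 1850 Ma → Orosirian (2050–1800); C = 11.17 Ma → Neogene (23.03–2.58); D = 1456 Ma → Calymmian (1600–1400).
The largest age is 1850 Ma and the smallest is 11.17 Ma; their difference is 1838.83 Myr.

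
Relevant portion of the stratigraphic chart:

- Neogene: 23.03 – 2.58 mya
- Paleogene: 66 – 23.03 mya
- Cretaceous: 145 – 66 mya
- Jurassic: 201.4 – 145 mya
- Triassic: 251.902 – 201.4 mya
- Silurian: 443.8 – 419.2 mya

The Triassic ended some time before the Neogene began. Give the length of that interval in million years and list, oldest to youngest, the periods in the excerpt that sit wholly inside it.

End of Triassic = 201.4 Ma; start of Neogene = 23.03 Ma.
Gap = 201.4 − 23.03 = 178.37 Myr.
Periods wholly inside 201.4–23.03 Ma: Jurassic (201.4–145), Cretaceous (145–66), Paleogene (66–23.03).

178.37 million years; Jurassic, Cretaceous, Paleogene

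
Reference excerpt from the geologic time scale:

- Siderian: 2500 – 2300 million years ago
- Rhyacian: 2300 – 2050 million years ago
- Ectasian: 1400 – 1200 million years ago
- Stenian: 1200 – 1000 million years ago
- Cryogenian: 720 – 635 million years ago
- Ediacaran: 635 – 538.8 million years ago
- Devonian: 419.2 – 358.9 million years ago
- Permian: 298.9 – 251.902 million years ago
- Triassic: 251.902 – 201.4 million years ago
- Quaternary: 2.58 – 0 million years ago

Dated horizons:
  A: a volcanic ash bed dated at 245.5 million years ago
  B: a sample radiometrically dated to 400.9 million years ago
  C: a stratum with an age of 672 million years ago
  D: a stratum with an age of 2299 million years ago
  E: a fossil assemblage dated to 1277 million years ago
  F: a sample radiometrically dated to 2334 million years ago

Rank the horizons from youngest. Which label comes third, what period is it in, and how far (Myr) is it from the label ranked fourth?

Sorted youngest-first by Ma: A (245.5), B (400.9), C (672), E (1277), D (2299), F (2334).
The third youngest is C at 672 Ma, which lies in 720–635 Ma: the Cryogenian.
The fourth youngest is E at 1277 Ma; separation = |672 − 1277| = 605 Myr.

C, in the Cryogenian; 605 million years to E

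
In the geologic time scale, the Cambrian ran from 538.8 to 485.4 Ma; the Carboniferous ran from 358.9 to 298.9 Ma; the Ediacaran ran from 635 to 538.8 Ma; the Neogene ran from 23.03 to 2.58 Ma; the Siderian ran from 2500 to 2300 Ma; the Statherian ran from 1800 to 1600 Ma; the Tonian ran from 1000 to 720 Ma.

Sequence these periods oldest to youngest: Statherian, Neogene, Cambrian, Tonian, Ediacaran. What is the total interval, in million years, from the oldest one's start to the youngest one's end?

Statherian, Tonian, Ediacaran, Cambrian, Neogene; total span 1797.42 Myr

Start ages (Ma): Statherian 1800, Tonian 1000, Ediacaran 635, Cambrian 538.8, Neogene 23.03.
Ordered oldest to youngest: Statherian, Tonian, Ediacaran, Cambrian, Neogene.
Span = 1800 − 2.58 = 1797.42 Myr.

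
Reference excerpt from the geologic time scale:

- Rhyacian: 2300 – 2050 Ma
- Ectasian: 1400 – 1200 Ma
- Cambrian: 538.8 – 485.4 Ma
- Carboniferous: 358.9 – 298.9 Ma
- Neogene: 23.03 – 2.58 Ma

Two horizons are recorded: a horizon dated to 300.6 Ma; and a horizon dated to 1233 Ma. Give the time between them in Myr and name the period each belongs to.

932.4 million years apart; the first in the Carboniferous, the second in the Ectasian

Elapsed time: 1233 − 300.6 = 932.4 Myr.
300.6 Ma lies within 358.9–298.9 Ma: Carboniferous.
1233 Ma lies within 1400–1200 Ma: Ectasian.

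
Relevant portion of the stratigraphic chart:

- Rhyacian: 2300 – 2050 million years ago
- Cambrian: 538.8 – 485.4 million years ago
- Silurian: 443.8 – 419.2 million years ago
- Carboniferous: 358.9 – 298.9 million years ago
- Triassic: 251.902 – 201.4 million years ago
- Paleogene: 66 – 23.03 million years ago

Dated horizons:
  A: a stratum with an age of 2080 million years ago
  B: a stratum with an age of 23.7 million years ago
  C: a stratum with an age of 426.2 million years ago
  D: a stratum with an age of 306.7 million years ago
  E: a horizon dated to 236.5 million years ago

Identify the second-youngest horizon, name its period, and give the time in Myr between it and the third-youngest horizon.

E, in the Triassic; 70.2 million years to D

Sorted youngest-first by Ma: B (23.7), E (236.5), D (306.7), C (426.2), A (2080).
The second youngest is E at 236.5 Ma, which lies in 251.902–201.4 Ma: the Triassic.
The third youngest is D at 306.7 Ma; separation = |236.5 − 306.7| = 70.2 Myr.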